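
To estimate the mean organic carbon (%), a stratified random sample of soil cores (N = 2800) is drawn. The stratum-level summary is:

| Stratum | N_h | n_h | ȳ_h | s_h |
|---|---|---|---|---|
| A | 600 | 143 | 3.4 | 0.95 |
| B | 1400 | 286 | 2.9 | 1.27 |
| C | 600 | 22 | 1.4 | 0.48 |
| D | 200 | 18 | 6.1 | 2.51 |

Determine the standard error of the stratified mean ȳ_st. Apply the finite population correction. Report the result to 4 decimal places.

V̂(ȳ_st) = Σ W_h² (1 − n_h/N_h) s_h²/n_h, with W_h = N_h/N and N = 2800:
  stratum A: (600/2800)²·(1 − 143/600)·0.95²/143 = 0.000220731
  stratum B: (1400/2800)²·(1 − 286/1400)·1.27²/286 = 0.00112186
  stratum C: (600/2800)²·(1 − 22/600)·0.48²/22 = 0.000463258
  stratum D: (200/2800)²·(1 − 18/200)·2.51²/18 = 0.00162503
V̂(ȳ_st) = 0.00343087
SE(ȳ_st) = √0.00343087 = 0.0585737

SE(ȳ_st) ≈ 0.0586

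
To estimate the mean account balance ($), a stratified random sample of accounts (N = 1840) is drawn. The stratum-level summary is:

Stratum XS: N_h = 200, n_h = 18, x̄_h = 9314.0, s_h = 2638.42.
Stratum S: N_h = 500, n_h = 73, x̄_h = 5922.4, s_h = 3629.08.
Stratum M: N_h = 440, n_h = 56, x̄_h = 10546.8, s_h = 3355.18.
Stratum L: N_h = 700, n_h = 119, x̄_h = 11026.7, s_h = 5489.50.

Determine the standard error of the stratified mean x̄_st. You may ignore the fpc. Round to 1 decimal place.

SE(x̄_st) ≈ 257.0

V̂(x̄_st) = Σ W_h² s_h²/n_h, with W_h = N_h/N and N = 1840:
  stratum XS: (200/1840)²·2638.42²/18 = 4569.2
  stratum S: (500/1840)²·3629.08²/73 = 13322.2
  stratum M: (440/1840)²·3355.18²/56 = 11495.1
  stratum L: (700/1840)²·5489.50²/119 = 36650.4
V̂(x̄_st) = 66036.9
SE(x̄_st) = √66036.9 = 256.976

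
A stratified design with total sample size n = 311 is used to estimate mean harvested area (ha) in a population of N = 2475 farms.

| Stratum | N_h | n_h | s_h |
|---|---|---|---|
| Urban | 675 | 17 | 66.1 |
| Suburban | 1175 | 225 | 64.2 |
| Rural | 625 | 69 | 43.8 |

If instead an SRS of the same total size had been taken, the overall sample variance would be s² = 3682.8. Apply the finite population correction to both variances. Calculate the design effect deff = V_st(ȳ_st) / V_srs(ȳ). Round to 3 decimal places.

V̂(ȳ_st) = Σ W_h² (1 − n_h/N_h) s_h²/n_h, with W_h = N_h/N and N = 2475:
  stratum Urban: (675/2475)²·(1 − 17/675)·66.1²/17 = 18.6352
  stratum Suburban: (1175/2475)²·(1 − 225/1175)·64.2²/225 = 3.33809
  stratum Rural: (625/2475)²·(1 − 69/625)·43.8²/69 = 1.57726
V_st = 23.5505
V_srs = (1 − 311/2475)·3682.8/311 = 10.3538
deff = V_st / V_srs = 23.5505/10.3538 = 2.2746

deff ≈ 2.275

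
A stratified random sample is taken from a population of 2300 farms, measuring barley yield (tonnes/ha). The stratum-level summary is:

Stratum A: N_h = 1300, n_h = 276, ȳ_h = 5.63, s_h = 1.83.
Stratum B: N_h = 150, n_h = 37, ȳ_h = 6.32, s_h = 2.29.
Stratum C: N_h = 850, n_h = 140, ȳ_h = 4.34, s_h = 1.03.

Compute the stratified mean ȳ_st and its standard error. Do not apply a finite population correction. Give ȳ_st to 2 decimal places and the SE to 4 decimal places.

ȳ_st ≈ 5.20, SE ≈ 0.0743

ȳ_st = Σ W_h ȳ_h = (1300·5.63 + 150·6.32 + 850·4.34)/2300 = 5.19826
V̂(ȳ_st) = Σ W_h² s_h²/n_h, with W_h = N_h/N and N = 2300:
  stratum A: (1300/2300)²·1.83²/276 = 0.00387636
  stratum B: (150/2300)²·2.29²/37 = 0.000602832
  stratum C: (850/2300)²·1.03²/140 = 0.00103497
V̂(ȳ_st) = 0.00551416
SE(ȳ_st) = √0.00551416 = 0.0742574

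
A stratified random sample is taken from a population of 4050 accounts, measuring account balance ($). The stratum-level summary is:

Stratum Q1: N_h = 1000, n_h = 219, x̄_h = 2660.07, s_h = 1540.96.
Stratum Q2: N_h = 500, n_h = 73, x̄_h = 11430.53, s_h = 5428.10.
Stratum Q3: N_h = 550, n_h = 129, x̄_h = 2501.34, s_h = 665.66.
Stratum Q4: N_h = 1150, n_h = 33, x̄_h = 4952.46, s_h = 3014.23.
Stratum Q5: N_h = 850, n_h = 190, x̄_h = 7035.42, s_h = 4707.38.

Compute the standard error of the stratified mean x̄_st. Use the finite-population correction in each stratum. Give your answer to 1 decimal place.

SE(x̄_st) ≈ 177.1

V̂(x̄_st) = Σ W_h² (1 − n_h/N_h) s_h²/n_h, with W_h = N_h/N and N = 4050:
  stratum Q1: (1000/4050)²·(1 − 219/1000)·1540.96²/219 = 516.273
  stratum Q2: (500/4050)²·(1 − 73/500)·5428.10²/73 = 5253.64
  stratum Q3: (550/4050)²·(1 − 129/550)·665.66²/129 = 48.4898
  stratum Q4: (1150/4050)²·(1 − 33/1150)·3014.23²/33 = 21561.5
  stratum Q5: (850/4050)²·(1 − 190/850)·4707.38²/190 = 3988.94
V̂(x̄_st) = 31368.9
SE(x̄_st) = √31368.9 = 177.113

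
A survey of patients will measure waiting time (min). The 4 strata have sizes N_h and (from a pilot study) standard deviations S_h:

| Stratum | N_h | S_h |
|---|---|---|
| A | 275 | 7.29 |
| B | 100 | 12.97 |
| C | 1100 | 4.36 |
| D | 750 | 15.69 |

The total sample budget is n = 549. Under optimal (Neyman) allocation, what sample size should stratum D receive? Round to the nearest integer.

325

Neyman allocation: n_h = n · N_h S_h / Σ N_i S_i, with n = 549.
  stratum A: N_h·S_h = 275·7.29 = 2004.75
  stratum B: N_h·S_h = 100·12.97 = 1297.00
  stratum C: N_h·S_h = 1100·4.36 = 4796.00
  stratum D: N_h·S_h = 750·15.69 = 11767.50
Σ N_h S_h = 19865.25
n for stratum D = 549·11767.50/19865.25 = 325.209 → 325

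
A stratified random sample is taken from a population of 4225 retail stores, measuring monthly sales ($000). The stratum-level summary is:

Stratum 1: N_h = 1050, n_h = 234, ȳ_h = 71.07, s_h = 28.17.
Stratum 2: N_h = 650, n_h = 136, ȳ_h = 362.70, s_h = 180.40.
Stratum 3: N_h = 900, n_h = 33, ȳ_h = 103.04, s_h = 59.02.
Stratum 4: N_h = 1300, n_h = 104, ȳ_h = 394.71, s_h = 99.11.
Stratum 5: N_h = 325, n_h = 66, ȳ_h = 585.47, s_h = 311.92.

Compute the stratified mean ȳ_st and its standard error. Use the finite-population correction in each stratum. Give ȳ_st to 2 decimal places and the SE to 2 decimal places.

ȳ_st = Σ W_h ȳ_h = (1050·71.07 + 650·362.70 + 900·103.04 + 1300·394.71 + 325·585.47)/4225 = 261.89710
V̂(ȳ_st) = Σ W_h² (1 − n_h/N_h) s_h²/n_h, with W_h = N_h/N and N = 4225:
  stratum 1: (1050/4225)²·(1 − 234/1050)·28.17²/234 = 0.162774
  stratum 2: (650/4225)²·(1 − 136/650)·180.40²/136 = 4.47875
  stratum 3: (900/4225)²·(1 − 33/900)·59.02²/33 = 4.61416
  stratum 4: (1300/4225)²·(1 − 104/1300)·99.11²/104 = 8.22664
  stratum 5: (325/4225)²·(1 − 66/325)·311.92²/66 = 6.9514
V̂(ȳ_st) = 24.4337
SE(ȳ_st) = √24.4337 = 4.94305

ȳ_st ≈ 261.90, SE ≈ 4.94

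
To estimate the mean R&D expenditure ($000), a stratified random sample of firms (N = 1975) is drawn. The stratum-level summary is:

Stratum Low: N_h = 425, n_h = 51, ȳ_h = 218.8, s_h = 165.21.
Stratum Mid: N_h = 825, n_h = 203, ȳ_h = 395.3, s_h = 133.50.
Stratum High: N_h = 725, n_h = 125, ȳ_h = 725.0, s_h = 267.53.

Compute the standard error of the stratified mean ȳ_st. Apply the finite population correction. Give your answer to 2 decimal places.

SE(ȳ_st) ≈ 9.86

V̂(ȳ_st) = Σ W_h² (1 − n_h/N_h) s_h²/n_h, with W_h = N_h/N and N = 1975:
  stratum Low: (425/1975)²·(1 − 51/425)·165.21²/51 = 21.8087
  stratum Mid: (825/1975)²·(1 − 203/825)·133.50²/203 = 11.5499
  stratum High: (725/1975)²·(1 − 125/725)·267.53²/125 = 63.8543
V̂(ȳ_st) = 97.2128
SE(ȳ_st) = √97.2128 = 9.85965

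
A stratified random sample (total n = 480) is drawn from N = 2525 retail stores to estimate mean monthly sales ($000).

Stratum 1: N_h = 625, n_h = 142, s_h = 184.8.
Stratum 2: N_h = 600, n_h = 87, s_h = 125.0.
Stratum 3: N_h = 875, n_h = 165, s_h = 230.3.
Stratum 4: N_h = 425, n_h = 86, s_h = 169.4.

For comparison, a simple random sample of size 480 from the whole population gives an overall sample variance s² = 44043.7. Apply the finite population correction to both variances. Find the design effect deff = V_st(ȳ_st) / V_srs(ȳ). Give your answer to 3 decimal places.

V̂(ȳ_st) = Σ W_h² (1 − n_h/N_h) s_h²/n_h, with W_h = N_h/N and N = 2525:
  stratum 1: (625/2525)²·(1 − 142/625)·184.8²/142 = 11.3873
  stratum 2: (600/2525)²·(1 − 87/600)·125.0²/87 = 8.67055
  stratum 3: (875/2525)²·(1 − 165/875)·230.3²/165 = 31.3219
  stratum 4: (425/2525)²·(1 − 86/425)·169.4²/86 = 7.5404
V_st = 58.9201
V_srs = (1 − 480/2525)·44043.7/480 = 74.3147
deff = V_st / V_srs = 58.9201/74.3147 = 0.7928

deff ≈ 0.793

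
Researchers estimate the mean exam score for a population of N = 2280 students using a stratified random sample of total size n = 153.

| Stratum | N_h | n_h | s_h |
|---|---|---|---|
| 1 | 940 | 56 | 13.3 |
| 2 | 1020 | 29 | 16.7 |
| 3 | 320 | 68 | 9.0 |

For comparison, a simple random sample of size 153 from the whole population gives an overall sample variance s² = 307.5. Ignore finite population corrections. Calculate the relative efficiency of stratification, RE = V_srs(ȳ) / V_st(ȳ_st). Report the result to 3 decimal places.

V̂(ȳ_st) = Σ W_h² s_h²/n_h, with W_h = N_h/N and N = 2280:
  stratum 1: (940/2280)²·13.3²/56 = 0.53691
  stratum 2: (1020/2280)²·16.7²/29 = 1.92471
  stratum 3: (320/2280)²·9.0²/68 = 0.0234642
V_st = 2.48509
V_srs = s²/n = 307.5/153 = 2.0098
Relative efficiency = V_srs / V_st = 2.0098/2.48509 = 0.8087

RE ≈ 0.809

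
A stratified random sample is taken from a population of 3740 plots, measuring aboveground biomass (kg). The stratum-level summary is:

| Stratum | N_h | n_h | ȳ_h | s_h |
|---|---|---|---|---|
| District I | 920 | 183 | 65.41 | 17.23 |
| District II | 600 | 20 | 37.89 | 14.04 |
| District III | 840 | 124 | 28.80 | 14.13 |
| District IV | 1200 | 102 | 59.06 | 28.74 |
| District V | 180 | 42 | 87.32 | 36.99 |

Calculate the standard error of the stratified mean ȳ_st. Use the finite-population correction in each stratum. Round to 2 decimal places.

SE(ȳ_st) ≈ 1.10

V̂(ȳ_st) = Σ W_h² (1 − n_h/N_h) s_h²/n_h, with W_h = N_h/N and N = 3740:
  stratum District I: (920/3740)²·(1 − 183/920)·17.23²/183 = 0.0786378
  stratum District II: (600/3740)²·(1 − 20/600)·14.04²/20 = 0.245211
  stratum District III: (840/3740)²·(1 − 124/840)·14.13²/124 = 0.0692328
  stratum District IV: (1200/3740)²·(1 − 102/1200)·28.74²/102 = 0.762805
  stratum District V: (180/3740)²·(1 − 42/180)·36.99²/42 = 0.0578532
V̂(ȳ_st) = 1.21374
SE(ȳ_st) = √1.21374 = 1.1017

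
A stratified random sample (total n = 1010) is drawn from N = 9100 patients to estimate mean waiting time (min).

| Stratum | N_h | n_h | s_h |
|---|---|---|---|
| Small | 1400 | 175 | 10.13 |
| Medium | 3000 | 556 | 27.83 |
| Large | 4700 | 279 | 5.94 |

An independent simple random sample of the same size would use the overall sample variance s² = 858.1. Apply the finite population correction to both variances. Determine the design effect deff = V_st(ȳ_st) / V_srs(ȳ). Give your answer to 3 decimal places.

deff ≈ 0.221

V̂(ȳ_st) = Σ W_h² (1 − n_h/N_h) s_h²/n_h, with W_h = N_h/N and N = 9100:
  stratum Small: (1400/9100)²·(1 − 175/1400)·10.13²/175 = 0.012144
  stratum Medium: (3000/9100)²·(1 − 556/3000)·27.83²/556 = 0.123336
  stratum Large: (4700/9100)²·(1 − 279/4700)·5.94²/279 = 0.0317325
V_st = 0.167213
V_srs = (1 − 1010/9100)·858.1/1010 = 0.755307
deff = V_st / V_srs = 0.167213/0.755307 = 0.2214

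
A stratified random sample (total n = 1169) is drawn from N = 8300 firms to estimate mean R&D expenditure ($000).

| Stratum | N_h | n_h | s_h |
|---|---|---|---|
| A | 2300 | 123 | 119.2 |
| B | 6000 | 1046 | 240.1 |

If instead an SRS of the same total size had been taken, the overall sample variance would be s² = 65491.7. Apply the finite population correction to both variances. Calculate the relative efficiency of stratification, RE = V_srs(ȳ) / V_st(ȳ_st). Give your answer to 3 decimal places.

RE ≈ 1.496

V̂(ȳ_st) = Σ W_h² (1 − n_h/N_h) s_h²/n_h, with W_h = N_h/N and N = 8300:
  stratum A: (2300/8300)²·(1 − 123/2300)·119.2²/123 = 8.3961
  stratum B: (6000/8300)²·(1 − 1046/6000)·240.1²/1046 = 23.7796
V_st = 32.1757
V_srs = (1 − 1169/8300)·65491.7/1169 = 48.1331
Relative efficiency = V_srs / V_st = 48.1331/32.1757 = 1.4959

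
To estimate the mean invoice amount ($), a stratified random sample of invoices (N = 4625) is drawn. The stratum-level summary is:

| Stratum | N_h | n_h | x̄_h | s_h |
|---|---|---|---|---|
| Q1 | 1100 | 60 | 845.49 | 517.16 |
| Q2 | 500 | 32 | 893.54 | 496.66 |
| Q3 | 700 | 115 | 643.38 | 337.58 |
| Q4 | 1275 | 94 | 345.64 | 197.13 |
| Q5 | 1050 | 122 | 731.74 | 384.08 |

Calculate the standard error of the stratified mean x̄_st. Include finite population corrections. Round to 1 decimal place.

V̂(x̄_st) = Σ W_h² (1 − n_h/N_h) s_h²/n_h, with W_h = N_h/N and N = 4625:
  stratum Q1: (1100/4625)²·(1 − 60/1100)·517.16²/60 = 238.397
  stratum Q2: (500/4625)²·(1 − 32/500)·496.66²/32 = 84.3259
  stratum Q3: (700/4625)²·(1 − 115/700)·337.58²/115 = 18.9708
  stratum Q4: (1275/4625)²·(1 − 94/1275)·197.13²/94 = 29.1014
  stratum Q5: (1050/4625)²·(1 − 122/1050)·384.08²/122 = 55.0804
V̂(x̄_st) = 425.876
SE(x̄_st) = √425.876 = 20.6368

SE(x̄_st) ≈ 20.6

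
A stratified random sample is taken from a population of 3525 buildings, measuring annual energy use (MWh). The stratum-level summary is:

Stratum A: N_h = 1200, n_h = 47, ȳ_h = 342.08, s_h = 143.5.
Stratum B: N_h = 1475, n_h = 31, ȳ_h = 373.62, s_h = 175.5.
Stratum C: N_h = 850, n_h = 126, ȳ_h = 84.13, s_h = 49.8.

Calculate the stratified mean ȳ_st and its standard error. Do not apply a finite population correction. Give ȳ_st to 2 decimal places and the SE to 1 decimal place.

ȳ_st = Σ W_h ȳ_h = (1200·342.08 + 1475·373.62 + 850·84.13)/3525 = 293.07688
V̂(ȳ_st) = Σ W_h² s_h²/n_h, with W_h = N_h/N and N = 3525:
  stratum A: (1200/3525)²·143.5²/47 = 50.775
  stratum B: (1475/3525)²·175.5²/31 = 173.964
  stratum C: (850/3525)²·49.8²/126 = 1.14448
V̂(ȳ_st) = 225.883
SE(ȳ_st) = √225.883 = 15.0294

ȳ_st ≈ 293.08, SE ≈ 15.0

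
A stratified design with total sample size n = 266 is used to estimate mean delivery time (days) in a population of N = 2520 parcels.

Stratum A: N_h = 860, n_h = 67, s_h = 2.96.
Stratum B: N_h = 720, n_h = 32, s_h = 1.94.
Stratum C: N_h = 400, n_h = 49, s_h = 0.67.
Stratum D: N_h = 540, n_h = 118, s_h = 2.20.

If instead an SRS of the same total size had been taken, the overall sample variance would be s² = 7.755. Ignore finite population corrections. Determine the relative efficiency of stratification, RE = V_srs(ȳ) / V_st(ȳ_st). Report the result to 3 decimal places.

RE ≈ 1.082

V̂(ȳ_st) = Σ W_h² s_h²/n_h, with W_h = N_h/N and N = 2520:
  stratum A: (860/2520)²·2.96²/67 = 0.0152302
  stratum B: (720/2520)²·1.94²/32 = 0.00960102
  stratum C: (400/2520)²·0.67²/49 = 0.000230819
  stratum D: (540/2520)²·2.20²/118 = 0.00188343
V_st = 0.0269454
V_srs = s²/n = 7.755/266 = 0.0291541
Relative efficiency = V_srs / V_st = 0.0291541/0.0269454 = 1.0820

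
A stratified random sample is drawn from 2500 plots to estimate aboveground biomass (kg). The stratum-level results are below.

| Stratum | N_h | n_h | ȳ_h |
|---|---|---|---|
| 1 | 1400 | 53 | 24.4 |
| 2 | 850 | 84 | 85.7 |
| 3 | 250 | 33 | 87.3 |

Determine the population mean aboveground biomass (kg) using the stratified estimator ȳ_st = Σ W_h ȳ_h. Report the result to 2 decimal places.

N = Σ N_h = 2500. Stratum weights W_h = N_h/N.
ȳ_st = (1400·24.4 + 850·85.7 + 250·87.3) / 2500 = 51.5320

ȳ_st ≈ 51.53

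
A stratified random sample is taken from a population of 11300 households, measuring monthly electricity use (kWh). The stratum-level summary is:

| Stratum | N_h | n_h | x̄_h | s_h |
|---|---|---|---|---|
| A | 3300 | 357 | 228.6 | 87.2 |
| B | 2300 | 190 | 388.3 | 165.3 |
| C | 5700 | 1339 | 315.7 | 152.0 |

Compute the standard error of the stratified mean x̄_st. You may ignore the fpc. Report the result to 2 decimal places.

V̂(x̄_st) = Σ W_h² s_h²/n_h, with W_h = N_h/N and N = 11300:
  stratum A: (3300/11300)²·87.2²/357 = 1.8165
  stratum B: (2300/11300)²·165.3²/190 = 5.95787
  stratum C: (5700/11300)²·152.0²/1339 = 4.39035
V̂(x̄_st) = 12.1647
SE(x̄_st) = √12.1647 = 3.4878

SE(x̄_st) ≈ 3.49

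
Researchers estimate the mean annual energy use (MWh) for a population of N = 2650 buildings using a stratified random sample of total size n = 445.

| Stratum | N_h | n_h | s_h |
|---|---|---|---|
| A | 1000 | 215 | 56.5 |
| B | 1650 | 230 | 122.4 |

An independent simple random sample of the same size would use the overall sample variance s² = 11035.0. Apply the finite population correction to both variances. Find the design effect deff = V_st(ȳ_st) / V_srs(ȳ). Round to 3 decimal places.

deff ≈ 1.134

V̂(ȳ_st) = Σ W_h² (1 − n_h/N_h) s_h²/n_h, with W_h = N_h/N and N = 2650:
  stratum A: (1000/2650)²·(1 − 215/1000)·56.5²/215 = 1.65973
  stratum B: (1650/2650)²·(1 − 230/1650)·122.4²/230 = 21.7328
V_st = 23.3925
V_srs = (1 − 445/2650)·11035.0/445 = 20.6336
deff = V_st / V_srs = 23.3925/20.6336 = 1.1337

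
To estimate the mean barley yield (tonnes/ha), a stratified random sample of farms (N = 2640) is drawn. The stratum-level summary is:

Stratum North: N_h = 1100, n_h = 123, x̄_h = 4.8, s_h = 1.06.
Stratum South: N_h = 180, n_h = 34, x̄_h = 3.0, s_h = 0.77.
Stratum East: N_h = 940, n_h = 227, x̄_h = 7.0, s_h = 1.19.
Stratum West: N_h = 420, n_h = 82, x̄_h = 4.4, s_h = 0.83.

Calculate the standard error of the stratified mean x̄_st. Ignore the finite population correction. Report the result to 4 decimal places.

V̂(x̄_st) = Σ W_h² s_h²/n_h, with W_h = N_h/N and N = 2640:
  stratum North: (1100/2640)²·1.06²/123 = 0.00158593
  stratum South: (180/2640)²·0.77²/34 = 8.10662e-05
  stratum East: (940/2640)²·1.19²/227 = 0.00079089
  stratum West: (420/2640)²·0.83²/82 = 0.000212634
V̂(x̄_st) = 0.00267052
SE(x̄_st) = √0.00267052 = 0.0516771

SE(x̄_st) ≈ 0.0517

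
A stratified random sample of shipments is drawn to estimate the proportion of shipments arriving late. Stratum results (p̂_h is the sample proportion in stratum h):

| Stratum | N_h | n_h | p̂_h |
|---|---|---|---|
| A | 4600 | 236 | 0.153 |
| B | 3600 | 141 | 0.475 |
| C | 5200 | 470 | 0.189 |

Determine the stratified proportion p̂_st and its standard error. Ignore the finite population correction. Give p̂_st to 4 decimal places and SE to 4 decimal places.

p̂_st ≈ 0.2535, SE ≈ 0.0156

N = 13400; stratum weights W_h = N_h/N.
p̂_st = Σ W_h p̂_h = (4600·0.153 + 3600·0.475 + 5200·0.189)/13400 = 0.25348
V̂(p̂_st) = Σ W_h² p̂_h(1−p̂_h)/(n_h−1):
  stratum A: (4600/13400)²·0.153·0.847/235 = 6.4985e-05
  stratum B: (3600/13400)²·0.475·0.525/140 = 0.000128564
  stratum C: (5200/13400)²·0.189·0.811/469 = 4.92161e-05
V̂(p̂_st) = 0.000242765; SE = √V̂ = 0.0155809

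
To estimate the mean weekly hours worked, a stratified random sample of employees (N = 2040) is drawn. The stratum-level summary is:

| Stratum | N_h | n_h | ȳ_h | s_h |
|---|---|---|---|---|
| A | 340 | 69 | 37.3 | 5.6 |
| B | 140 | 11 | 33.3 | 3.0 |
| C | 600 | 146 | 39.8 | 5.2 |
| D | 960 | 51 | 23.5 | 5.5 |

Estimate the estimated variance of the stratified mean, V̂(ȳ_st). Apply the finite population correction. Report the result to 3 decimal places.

V̂(ȳ_st) ≈ 0.150

V̂(ȳ_st) = Σ W_h² (1 − n_h/N_h) s_h²/n_h, with W_h = N_h/N and N = 2040:
  stratum A: (340/2040)²·(1 − 69/340)·5.6²/69 = 0.0100627
  stratum B: (140/2040)²·(1 − 11/140)·3.0²/11 = 0.00355064
  stratum C: (600/2040)²·(1 − 146/600)·5.2²/146 = 0.0121227
  stratum D: (960/2040)²·(1 − 51/960)·5.5²/51 = 0.124374
V̂(ȳ_st) = 0.15011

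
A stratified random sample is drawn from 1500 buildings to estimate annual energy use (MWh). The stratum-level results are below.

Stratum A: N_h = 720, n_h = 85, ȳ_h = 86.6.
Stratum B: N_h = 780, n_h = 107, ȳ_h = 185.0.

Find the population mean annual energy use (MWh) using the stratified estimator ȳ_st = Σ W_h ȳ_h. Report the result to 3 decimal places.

N = Σ N_h = 1500. Stratum weights W_h = N_h/N.
ȳ_st = (720·86.6 + 780·185.0) / 1500 = 137.76800

ȳ_st ≈ 137.768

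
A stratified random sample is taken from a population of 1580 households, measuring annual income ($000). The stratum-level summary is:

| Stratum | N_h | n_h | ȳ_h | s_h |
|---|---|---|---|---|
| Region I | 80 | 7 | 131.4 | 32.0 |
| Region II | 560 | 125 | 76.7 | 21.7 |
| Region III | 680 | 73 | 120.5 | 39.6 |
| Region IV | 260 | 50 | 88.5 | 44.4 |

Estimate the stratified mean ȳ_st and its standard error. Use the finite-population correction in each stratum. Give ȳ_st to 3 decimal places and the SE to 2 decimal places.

ȳ_st ≈ 100.262, SE ≈ 2.26

ȳ_st = Σ W_h ȳ_h = (80·131.4 + 560·76.7 + 680·120.5 + 260·88.5)/1580 = 100.26203
V̂(ȳ_st) = Σ W_h² (1 − n_h/N_h) s_h²/n_h, with W_h = N_h/N and N = 1580:
  stratum Region I: (80/1580)²·(1 − 7/80)·32.0²/7 = 0.342216
  stratum Region II: (560/1580)²·(1 − 125/560)·21.7²/125 = 0.367598
  stratum Region III: (680/1580)²·(1 − 73/680)·39.6²/73 = 3.55182
  stratum Region IV: (260/1580)²·(1 − 50/260)·44.4²/50 = 0.862332
V̂(ȳ_st) = 5.12397
SE(ȳ_st) = √5.12397 = 2.26362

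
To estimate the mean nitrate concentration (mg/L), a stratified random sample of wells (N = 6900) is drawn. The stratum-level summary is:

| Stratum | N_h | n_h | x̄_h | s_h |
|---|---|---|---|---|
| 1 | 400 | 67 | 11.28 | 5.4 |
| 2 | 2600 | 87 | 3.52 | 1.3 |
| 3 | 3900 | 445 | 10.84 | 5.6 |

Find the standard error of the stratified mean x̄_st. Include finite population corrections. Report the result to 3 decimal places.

SE(x̄_st) ≈ 0.154

V̂(x̄_st) = Σ W_h² (1 − n_h/N_h) s_h²/n_h, with W_h = N_h/N and N = 6900:
  stratum 1: (400/6900)²·(1 − 67/400)·5.4²/67 = 0.00121764
  stratum 2: (2600/6900)²·(1 − 87/2600)·1.3²/87 = 0.00266585
  stratum 3: (3900/6900)²·(1 − 445/3900)·5.6²/445 = 0.0199448
V̂(x̄_st) = 0.0238283
SE(x̄_st) = √0.0238283 = 0.154364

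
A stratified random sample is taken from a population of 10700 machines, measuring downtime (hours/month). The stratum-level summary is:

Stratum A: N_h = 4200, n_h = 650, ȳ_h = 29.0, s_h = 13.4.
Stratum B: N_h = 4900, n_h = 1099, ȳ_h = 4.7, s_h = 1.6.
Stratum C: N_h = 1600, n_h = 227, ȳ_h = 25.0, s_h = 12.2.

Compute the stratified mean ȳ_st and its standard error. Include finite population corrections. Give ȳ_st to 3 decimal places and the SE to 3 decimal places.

ȳ_st ≈ 17.274, SE ≈ 0.221

ȳ_st = Σ W_h ȳ_h = (4200·29.0 + 4900·4.7 + 1600·25.0)/10700 = 17.27383
V̂(ȳ_st) = Σ W_h² (1 − n_h/N_h) s_h²/n_h, with W_h = N_h/N and N = 10700:
  stratum A: (4200/10700)²·(1 − 650/4200)·13.4²/650 = 0.0359755
  stratum B: (4900/10700)²·(1 − 1099/4900)·1.6²/1099 = 0.000378938
  stratum C: (1600/10700)²·(1 − 227/1600)·12.2²/227 = 0.012581
V̂(ȳ_st) = 0.0489354
SE(ȳ_st) = √0.0489354 = 0.221214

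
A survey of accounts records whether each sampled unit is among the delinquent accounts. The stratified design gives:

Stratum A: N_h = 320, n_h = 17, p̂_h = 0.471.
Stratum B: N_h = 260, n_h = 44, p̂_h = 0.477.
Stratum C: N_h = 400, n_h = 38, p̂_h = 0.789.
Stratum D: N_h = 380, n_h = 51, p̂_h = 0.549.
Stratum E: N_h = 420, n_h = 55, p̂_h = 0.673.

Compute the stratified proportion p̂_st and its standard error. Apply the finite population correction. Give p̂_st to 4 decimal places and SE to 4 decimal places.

N = 1780; stratum weights W_h = N_h/N.
p̂_st = Σ W_h p̂_h = (320·0.471 + 260·0.477 + 400·0.789 + 380·0.549 + 420·0.673)/1780 = 0.60765
V̂(p̂_st) = Σ W_h² (1 − n_h/N_h) p̂_h(1−p̂_h)/(n_h−1):
  stratum A: (320/1780)²·(1 − 17/320)·0.471·0.529/16 = 0.000476551
  stratum B: (260/1780)²·(1 − 44/260)·0.477·0.523/43 = 0.000102834
  stratum C: (400/1780)²·(1 − 38/400)·0.789·0.211/37 = 0.00020563
  stratum D: (380/1780)²·(1 − 51/380)·0.549·0.451/50 = 0.000195397
  stratum E: (420/1780)²·(1 − 55/420)·0.673·0.327/54 = 0.000197184
V̂(p̂_st) = 0.0011776; SE = √V̂ = 0.0343161

p̂_st ≈ 0.6077, SE ≈ 0.0343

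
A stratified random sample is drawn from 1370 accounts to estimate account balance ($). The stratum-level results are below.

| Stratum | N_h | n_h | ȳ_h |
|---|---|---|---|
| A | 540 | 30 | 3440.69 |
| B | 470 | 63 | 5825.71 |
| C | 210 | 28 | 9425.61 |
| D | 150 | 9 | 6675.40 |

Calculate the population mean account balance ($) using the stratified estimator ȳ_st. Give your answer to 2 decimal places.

ȳ_st ≈ 5530.47

N = Σ N_h = 1370. Stratum weights W_h = N_h/N.
ȳ_st = (540·3440.69 + 470·5825.71 + 210·9425.61 + 150·6675.40) / 1370 = 5530.4704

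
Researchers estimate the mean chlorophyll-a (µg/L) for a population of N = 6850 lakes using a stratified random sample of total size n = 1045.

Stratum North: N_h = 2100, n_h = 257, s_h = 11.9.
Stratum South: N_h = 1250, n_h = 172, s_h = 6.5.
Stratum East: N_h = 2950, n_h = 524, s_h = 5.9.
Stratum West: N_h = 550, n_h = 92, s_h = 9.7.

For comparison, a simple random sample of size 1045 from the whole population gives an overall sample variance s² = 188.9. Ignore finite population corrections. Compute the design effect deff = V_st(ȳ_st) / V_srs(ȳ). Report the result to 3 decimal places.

V̂(ȳ_st) = Σ W_h² s_h²/n_h, with W_h = N_h/N and N = 6850:
  stratum North: (2100/6850)²·11.9²/257 = 0.0517867
  stratum South: (1250/6850)²·6.5²/172 = 0.0081797
  stratum East: (2950/6850)²·5.9²/524 = 0.0123207
  stratum West: (550/6850)²·9.7²/92 = 0.00659326
V_st = 0.0788804
V_srs = s²/n = 188.9/1045 = 0.180766
deff = V_st / V_srs = 0.0788804/0.180766 = 0.4364

deff ≈ 0.436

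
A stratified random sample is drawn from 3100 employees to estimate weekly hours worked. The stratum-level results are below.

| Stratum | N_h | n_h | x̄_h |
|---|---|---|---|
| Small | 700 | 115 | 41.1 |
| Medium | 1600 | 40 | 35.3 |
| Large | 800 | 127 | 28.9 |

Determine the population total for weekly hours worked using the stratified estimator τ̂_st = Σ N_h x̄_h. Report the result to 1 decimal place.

τ̂_st = Σ N_h x̄_h = 700·41.1 + 1600·35.3 + 800·28.9 = 108370.0

τ̂_st ≈ 108370.0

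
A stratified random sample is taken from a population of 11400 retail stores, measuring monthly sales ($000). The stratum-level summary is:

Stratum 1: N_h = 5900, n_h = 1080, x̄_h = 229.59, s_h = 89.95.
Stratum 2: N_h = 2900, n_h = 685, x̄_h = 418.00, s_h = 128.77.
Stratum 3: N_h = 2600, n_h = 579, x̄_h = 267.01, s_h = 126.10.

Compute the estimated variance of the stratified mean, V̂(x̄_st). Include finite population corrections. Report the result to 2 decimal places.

V̂(x̄_st) ≈ 3.95

V̂(x̄_st) = Σ W_h² (1 − n_h/N_h) s_h²/n_h, with W_h = N_h/N and N = 11400:
  stratum 1: (5900/11400)²·(1 − 1080/5900)·89.95²/1080 = 1.63934
  stratum 2: (2900/11400)²·(1 − 685/2900)·128.77²/685 = 1.19647
  stratum 3: (2600/11400)²·(1 − 579/2600)·126.10²/579 = 1.11041
V̂(x̄_st) = 3.94621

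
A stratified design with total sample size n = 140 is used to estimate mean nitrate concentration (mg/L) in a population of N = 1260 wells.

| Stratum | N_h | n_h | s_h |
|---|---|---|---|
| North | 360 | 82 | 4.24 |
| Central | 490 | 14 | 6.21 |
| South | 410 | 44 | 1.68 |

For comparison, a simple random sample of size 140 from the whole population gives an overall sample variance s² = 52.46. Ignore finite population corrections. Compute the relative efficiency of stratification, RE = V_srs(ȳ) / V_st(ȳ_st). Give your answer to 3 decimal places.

V̂(ȳ_st) = Σ W_h² s_h²/n_h, with W_h = N_h/N and N = 1260:
  stratum North: (360/1260)²·4.24²/82 = 0.0178971
  stratum Central: (490/1260)²·6.21²/14 = 0.416587
  stratum South: (410/1260)²·1.68²/44 = 0.00679192
V_st = 0.441276
V_srs = s²/n = 52.46/140 = 0.374714
Relative efficiency = V_srs / V_st = 0.374714/0.441276 = 0.8492

RE ≈ 0.849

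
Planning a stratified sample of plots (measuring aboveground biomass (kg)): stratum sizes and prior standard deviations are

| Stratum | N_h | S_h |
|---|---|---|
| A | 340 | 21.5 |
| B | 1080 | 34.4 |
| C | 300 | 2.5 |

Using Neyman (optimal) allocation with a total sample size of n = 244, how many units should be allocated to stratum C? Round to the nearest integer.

4

Neyman allocation: n_h = n · N_h S_h / Σ N_i S_i, with n = 244.
  stratum A: N_h·S_h = 340·21.5 = 7310.00
  stratum B: N_h·S_h = 1080·34.4 = 37152.00
  stratum C: N_h·S_h = 300·2.5 = 750.00
Σ N_h S_h = 45212.00
n for stratum C = 244·750.00/45212.00 = 4.048 → 4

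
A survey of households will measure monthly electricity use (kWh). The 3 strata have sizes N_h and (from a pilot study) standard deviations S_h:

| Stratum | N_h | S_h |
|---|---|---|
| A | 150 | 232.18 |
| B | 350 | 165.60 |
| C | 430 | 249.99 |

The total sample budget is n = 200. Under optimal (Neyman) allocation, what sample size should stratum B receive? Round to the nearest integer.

58

Neyman allocation: n_h = n · N_h S_h / Σ N_i S_i, with n = 200.
  stratum A: N_h·S_h = 150·232.18 = 34827.00
  stratum B: N_h·S_h = 350·165.60 = 57960.00
  stratum C: N_h·S_h = 430·249.99 = 107495.70
Σ N_h S_h = 200282.70
n for stratum B = 200·57960.00/200282.70 = 57.878 → 58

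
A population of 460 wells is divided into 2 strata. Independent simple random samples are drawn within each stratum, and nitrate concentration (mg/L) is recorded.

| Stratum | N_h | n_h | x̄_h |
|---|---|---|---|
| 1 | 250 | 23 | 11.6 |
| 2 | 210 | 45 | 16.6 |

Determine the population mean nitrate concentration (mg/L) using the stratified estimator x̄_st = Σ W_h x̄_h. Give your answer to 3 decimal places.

x̄_st ≈ 13.883

N = Σ N_h = 460. Stratum weights W_h = N_h/N.
x̄_st = (250·11.6 + 210·16.6) / 460 = 13.88261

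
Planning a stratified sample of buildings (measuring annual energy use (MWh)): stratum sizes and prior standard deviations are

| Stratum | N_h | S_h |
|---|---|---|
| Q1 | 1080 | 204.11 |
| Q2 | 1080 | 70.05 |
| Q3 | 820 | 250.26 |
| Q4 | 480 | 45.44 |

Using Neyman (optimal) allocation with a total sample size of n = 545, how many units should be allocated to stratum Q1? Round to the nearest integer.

230

Neyman allocation: n_h = n · N_h S_h / Σ N_i S_i, with n = 545.
  stratum Q1: N_h·S_h = 1080·204.11 = 220438.80
  stratum Q2: N_h·S_h = 1080·70.05 = 75654.00
  stratum Q3: N_h·S_h = 820·250.26 = 205213.20
  stratum Q4: N_h·S_h = 480·45.44 = 21811.20
Σ N_h S_h = 523117.20
n for stratum Q1 = 545·220438.80/523117.20 = 229.660 → 230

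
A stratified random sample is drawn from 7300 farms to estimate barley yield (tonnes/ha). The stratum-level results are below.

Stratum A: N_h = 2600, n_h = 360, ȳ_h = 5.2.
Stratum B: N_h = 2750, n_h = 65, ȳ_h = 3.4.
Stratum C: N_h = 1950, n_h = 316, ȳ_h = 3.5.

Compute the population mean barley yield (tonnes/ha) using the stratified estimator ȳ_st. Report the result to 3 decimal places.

ȳ_st ≈ 4.068

N = Σ N_h = 7300. Stratum weights W_h = N_h/N.
ȳ_st = (2600·5.2 + 2750·3.4 + 1950·3.5) / 7300 = 4.06781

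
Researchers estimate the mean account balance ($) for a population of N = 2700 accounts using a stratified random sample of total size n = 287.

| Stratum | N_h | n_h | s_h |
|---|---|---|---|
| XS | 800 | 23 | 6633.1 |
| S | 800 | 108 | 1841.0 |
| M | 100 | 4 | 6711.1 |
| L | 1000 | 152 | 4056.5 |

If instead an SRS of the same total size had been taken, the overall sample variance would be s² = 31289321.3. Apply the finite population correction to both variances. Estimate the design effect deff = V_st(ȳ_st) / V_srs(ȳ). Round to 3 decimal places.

V̂(ȳ_st) = Σ W_h² (1 − n_h/N_h) s_h²/n_h, with W_h = N_h/N and N = 2700:
  stratum XS: (800/2700)²·(1 − 23/800)·6633.1²/23 = 163113
  stratum S: (800/2700)²·(1 − 108/800)·1841.0²/108 = 2383.16
  stratum M: (100/2700)²·(1 − 4/100)·6711.1²/4 = 14827.6
  stratum L: (1000/2700)²·(1 − 152/1000)·4056.5²/152 = 12593
V_st = 192917
V_srs = (1 − 287/2700)·31289321.3/287 = 97433.4
deff = V_st / V_srs = 192917/97433.4 = 1.9800

deff ≈ 1.980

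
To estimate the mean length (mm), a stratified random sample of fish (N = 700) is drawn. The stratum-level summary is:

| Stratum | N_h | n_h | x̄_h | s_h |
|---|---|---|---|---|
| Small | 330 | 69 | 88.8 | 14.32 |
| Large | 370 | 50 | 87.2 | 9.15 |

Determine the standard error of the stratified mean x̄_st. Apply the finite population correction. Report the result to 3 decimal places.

SE(x̄_st) ≈ 0.963

V̂(x̄_st) = Σ W_h² (1 − n_h/N_h) s_h²/n_h, with W_h = N_h/N and N = 700:
  stratum Small: (330/700)²·(1 − 69/330)·14.32²/69 = 0.522391
  stratum Large: (370/700)²·(1 − 50/370)·9.15²/50 = 0.404602
V̂(x̄_st) = 0.926992
SE(x̄_st) = √0.926992 = 0.962804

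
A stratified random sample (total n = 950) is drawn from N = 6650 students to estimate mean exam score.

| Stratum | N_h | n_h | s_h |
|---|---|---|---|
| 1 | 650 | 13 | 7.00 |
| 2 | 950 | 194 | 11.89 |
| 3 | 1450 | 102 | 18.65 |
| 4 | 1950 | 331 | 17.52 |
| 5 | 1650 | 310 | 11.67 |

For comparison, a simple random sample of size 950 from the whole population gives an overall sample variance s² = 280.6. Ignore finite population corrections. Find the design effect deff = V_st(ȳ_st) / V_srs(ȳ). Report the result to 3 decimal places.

V̂(ȳ_st) = Σ W_h² s_h²/n_h, with W_h = N_h/N and N = 6650:
  stratum 1: (650/6650)²·7.00²/13 = 0.0360111
  stratum 2: (950/6650)²·11.89²/194 = 0.0148719
  stratum 3: (1450/6650)²·18.65²/102 = 0.162125
  stratum 4: (1950/6650)²·17.52²/331 = 0.0797381
  stratum 5: (1650/6650)²·11.67²/310 = 0.0270461
V_st = 0.319792
V_srs = s²/n = 280.6/950 = 0.295368
deff = V_st / V_srs = 0.319792/0.295368 = 1.0827

deff ≈ 1.083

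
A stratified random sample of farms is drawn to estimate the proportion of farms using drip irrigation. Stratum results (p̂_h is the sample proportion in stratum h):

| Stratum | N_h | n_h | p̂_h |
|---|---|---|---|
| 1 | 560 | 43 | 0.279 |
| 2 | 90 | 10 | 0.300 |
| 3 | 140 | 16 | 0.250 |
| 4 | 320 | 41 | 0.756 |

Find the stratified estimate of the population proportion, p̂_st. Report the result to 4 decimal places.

p̂_st ≈ 0.4146

N = 1110; stratum weights W_h = N_h/N.
p̂_st = Σ W_h p̂_h = (560·0.279 + 90·0.300 + 140·0.250 + 320·0.756)/1110 = 0.41456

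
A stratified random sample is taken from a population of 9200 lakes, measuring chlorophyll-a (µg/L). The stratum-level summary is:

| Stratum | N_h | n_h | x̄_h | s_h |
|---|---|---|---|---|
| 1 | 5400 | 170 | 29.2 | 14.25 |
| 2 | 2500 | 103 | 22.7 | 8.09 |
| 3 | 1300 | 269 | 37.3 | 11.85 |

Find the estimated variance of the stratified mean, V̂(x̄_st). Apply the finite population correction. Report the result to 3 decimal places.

V̂(x̄_st) = Σ W_h² (1 − n_h/N_h) s_h²/n_h, with W_h = N_h/N and N = 9200:
  stratum 1: (5400/9200)²·(1 − 170/5400)·14.25²/170 = 0.398566
  stratum 2: (2500/9200)²·(1 − 103/2500)·8.09²/103 = 0.0449875
  stratum 3: (1300/9200)²·(1 − 269/1300)·11.85²/269 = 0.00826629
V̂(x̄_st) = 0.45182

V̂(x̄_st) ≈ 0.452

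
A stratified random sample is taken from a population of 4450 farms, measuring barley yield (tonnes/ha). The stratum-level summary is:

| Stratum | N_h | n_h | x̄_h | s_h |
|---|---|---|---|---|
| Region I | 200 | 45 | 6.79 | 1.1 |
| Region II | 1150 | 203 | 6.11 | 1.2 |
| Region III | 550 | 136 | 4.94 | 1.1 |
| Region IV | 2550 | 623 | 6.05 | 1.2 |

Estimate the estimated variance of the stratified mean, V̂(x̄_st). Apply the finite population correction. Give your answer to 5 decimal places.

V̂(x̄_st) ≈ 0.00111

V̂(x̄_st) = Σ W_h² (1 − n_h/N_h) s_h²/n_h, with W_h = N_h/N and N = 4450:
  stratum Region I: (200/4450)²·(1 − 45/200)·1.1²/45 = 4.20935e-05
  stratum Region II: (1150/4450)²·(1 − 203/1150)·1.2²/203 = 0.000390116
  stratum Region III: (550/4450)²·(1 − 136/550)·1.1²/136 = 0.000102303
  stratum Region IV: (2550/4450)²·(1 − 623/2550)·1.2²/623 = 0.000573557
V̂(x̄_st) = 0.00110807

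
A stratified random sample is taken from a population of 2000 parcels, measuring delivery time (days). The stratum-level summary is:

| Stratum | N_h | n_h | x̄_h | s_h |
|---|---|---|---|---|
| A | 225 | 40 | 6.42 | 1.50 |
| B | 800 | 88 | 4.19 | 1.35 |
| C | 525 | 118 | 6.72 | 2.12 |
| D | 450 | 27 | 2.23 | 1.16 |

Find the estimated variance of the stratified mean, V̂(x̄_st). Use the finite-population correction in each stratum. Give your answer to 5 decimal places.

V̂(x̄_st) ≈ 0.00794

V̂(x̄_st) = Σ W_h² (1 − n_h/N_h) s_h²/n_h, with W_h = N_h/N and N = 2000:
  stratum A: (225/2000)²·(1 − 40/225)·1.50²/40 = 0.000585352
  stratum B: (800/2000)²·(1 − 88/800)·1.35²/88 = 0.00294914
  stratum C: (525/2000)²·(1 − 118/525)·2.12²/118 = 0.00203462
  stratum D: (450/2000)²·(1 − 27/450)·1.16²/27 = 0.00237162
V̂(x̄_st) = 0.00794073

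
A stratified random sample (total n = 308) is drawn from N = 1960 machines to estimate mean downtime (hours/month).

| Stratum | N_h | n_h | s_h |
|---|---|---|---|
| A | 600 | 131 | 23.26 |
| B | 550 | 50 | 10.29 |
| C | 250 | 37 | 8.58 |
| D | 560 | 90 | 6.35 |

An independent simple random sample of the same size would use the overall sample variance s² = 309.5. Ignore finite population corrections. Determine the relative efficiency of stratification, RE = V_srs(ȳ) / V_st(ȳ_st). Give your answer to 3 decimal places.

RE ≈ 1.614

V̂(ȳ_st) = Σ W_h² s_h²/n_h, with W_h = N_h/N and N = 1960:
  stratum A: (600/1960)²·23.26²/131 = 0.387025
  stratum B: (550/1960)²·10.29²/50 = 0.166753
  stratum C: (250/1960)²·8.58²/37 = 0.0323699
  stratum D: (560/1960)²·6.35²/90 = 0.0365737
V_st = 0.622721
V_srs = s²/n = 309.5/308 = 1.00487
Relative efficiency = V_srs / V_st = 1.00487/0.622721 = 1.6137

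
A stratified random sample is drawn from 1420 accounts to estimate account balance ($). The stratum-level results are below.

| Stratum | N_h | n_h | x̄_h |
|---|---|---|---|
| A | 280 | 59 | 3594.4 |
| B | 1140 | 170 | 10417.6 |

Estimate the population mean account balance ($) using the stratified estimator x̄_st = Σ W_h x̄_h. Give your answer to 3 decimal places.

x̄_st ≈ 9072.180

N = Σ N_h = 1420. Stratum weights W_h = N_h/N.
x̄_st = (280·3594.4 + 1140·10417.6) / 1420 = 9072.18028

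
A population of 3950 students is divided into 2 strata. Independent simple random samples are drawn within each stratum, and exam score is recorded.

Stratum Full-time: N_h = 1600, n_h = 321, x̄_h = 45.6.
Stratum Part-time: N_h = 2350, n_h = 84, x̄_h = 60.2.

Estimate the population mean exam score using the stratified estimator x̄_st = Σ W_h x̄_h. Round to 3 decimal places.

x̄_st ≈ 54.286

N = Σ N_h = 3950. Stratum weights W_h = N_h/N.
x̄_st = (1600·45.6 + 2350·60.2) / 3950 = 54.28608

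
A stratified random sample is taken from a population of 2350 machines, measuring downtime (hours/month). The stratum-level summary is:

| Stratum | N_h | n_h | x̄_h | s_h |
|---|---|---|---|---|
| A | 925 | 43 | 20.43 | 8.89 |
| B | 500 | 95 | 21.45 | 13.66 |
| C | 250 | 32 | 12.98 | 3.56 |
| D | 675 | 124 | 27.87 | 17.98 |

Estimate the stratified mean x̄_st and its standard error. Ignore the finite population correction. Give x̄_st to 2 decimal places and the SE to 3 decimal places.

x̄_st = Σ W_h x̄_h = (925·20.43 + 500·21.45 + 250·12.98 + 675·27.87)/2350 = 21.99149
V̂(x̄_st) = Σ W_h² s_h²/n_h, with W_h = N_h/N and N = 2350:
  stratum A: (925/2350)²·8.89²/43 = 0.284763
  stratum B: (500/2350)²·13.66²/95 = 0.0889164
  stratum C: (250/2350)²·3.56²/32 = 0.00448223
  stratum D: (675/2350)²·17.98²/124 = 0.215095
V̂(x̄_st) = 0.593256
SE(x̄_st) = √0.593256 = 0.770231

x̄_st ≈ 21.99, SE ≈ 0.770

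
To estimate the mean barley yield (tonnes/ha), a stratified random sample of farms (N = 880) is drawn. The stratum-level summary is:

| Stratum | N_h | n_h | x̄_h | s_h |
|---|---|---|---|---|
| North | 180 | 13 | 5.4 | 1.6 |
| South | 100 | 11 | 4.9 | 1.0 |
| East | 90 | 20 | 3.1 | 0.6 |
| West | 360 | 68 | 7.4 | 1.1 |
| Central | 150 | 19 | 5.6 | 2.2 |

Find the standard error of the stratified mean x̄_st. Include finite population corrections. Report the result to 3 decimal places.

SE(x̄_st) ≈ 0.133

V̂(x̄_st) = Σ W_h² (1 − n_h/N_h) s_h²/n_h, with W_h = N_h/N and N = 880:
  stratum North: (180/880)²·(1 − 13/180)·1.6²/13 = 0.00764399
  stratum South: (100/880)²·(1 − 11/100)·1.0²/11 = 0.0010448
  stratum East: (90/880)²·(1 − 20/90)·0.6²/20 = 0.000146436
  stratum West: (360/880)²·(1 − 68/360)·1.1²/68 = 0.00241544
  stratum Central: (150/880)²·(1 − 19/150)·2.2²/19 = 0.00646382
V̂(x̄_st) = 0.0177145
SE(x̄_st) = √0.0177145 = 0.133096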